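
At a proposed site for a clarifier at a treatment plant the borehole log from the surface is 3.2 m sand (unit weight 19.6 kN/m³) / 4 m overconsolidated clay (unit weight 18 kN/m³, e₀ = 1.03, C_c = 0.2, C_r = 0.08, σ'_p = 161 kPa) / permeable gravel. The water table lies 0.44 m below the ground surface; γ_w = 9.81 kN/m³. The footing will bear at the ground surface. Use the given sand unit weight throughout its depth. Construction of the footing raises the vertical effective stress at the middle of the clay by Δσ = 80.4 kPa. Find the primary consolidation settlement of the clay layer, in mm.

Mid-depth of clay below the ground surface: z = 3.2 + 4/2 = 5.2 m.
Total vertical stress at mid-clay: σ_v = 19.6×3.2 + 18×2 = 98.72 kPa.
Pore pressure: u = 9.81×(5.2 − 0.44) = 46.696 kPa.
Initial effective stress: σ'_0 = σ_v − u = 98.72 − 46.696 = 52.024 kPa.
Final effective stress: σ'_f = 52.024 + 80.4 = 132.42 kPa.
σ'_f = 132.42 ≤ σ'_p = 161 kPa, so the clay remains overconsolidated and only the recompression index applies:
S_c = C_r·H/(1+e₀)·log₁₀(σ'_f/σ'_0) = 0.08×4/2.03×log₁₀(132.42/52.024)
    = 0.15763 × 0.40575 = 0.06396 m

S_c ≈ 64 mm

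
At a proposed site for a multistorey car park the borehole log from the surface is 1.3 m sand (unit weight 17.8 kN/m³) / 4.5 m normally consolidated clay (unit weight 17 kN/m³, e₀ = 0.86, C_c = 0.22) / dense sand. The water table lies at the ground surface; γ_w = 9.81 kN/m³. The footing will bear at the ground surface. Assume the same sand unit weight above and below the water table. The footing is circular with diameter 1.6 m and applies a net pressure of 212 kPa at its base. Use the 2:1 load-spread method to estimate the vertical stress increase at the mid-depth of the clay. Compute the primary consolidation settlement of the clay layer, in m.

Mid-depth of clay below the ground surface: z = 1.3 + 4.5/2 = 3.55 m.
Total vertical stress at mid-clay: σ_v = 17.8×1.3 + 17×2.25 = 61.39 kPa.
Pore pressure: u = 9.81×(3.55 − 0) = 34.825 kPa.
Initial effective stress: σ'_0 = σ_v − u = 61.39 − 34.825 = 26.565 kPa.
Stress increase at mid-clay by the 2:1 spreading method:
Δσ ≈ qD²/(D+z)² = 212×1.6²/(1.6+3.55)² = 20.463 kPa
Final effective stress: σ'_f = σ'_0 + Δσ = 26.565 + 20.463 = 47.028 kPa.
Normally consolidated clay, so the full stress increment lies on the virgin compression line:
S_c = C_c·H/(1+e₀)·log₁₀(σ'_f/σ'_0) = 0.22×4.5/(1+0.86)×log₁₀(47.028/26.565)
    = 0.53226 × 0.24805 = 0.132 m

S_c ≈ 0.132 m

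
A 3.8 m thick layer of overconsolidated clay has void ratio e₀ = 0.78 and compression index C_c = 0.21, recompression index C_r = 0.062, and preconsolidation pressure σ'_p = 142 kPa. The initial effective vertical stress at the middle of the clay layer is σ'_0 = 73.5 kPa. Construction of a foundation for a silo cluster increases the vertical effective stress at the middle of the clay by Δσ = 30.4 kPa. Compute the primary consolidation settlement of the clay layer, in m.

Final effective stress: σ'_f = 73.5 + 30.4 = 103.9 kPa.
σ'_f = 103.9 ≤ σ'_p = 142 kPa, so the clay remains overconsolidated and only the recompression index applies:
S_c = C_r·H/(1+e₀)·log₁₀(σ'_f/σ'_0) = 0.062×3.8/1.78×log₁₀(103.9/73.5)
    = 0.13236 × 0.15033 = 0.0199 m

S_c ≈ 0.0199 m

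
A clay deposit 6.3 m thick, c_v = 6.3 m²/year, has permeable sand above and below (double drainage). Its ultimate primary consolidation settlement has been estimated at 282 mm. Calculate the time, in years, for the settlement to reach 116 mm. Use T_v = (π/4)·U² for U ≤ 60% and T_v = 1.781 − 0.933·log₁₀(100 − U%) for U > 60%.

Drainage path length: H_d = H/2 = 3.15 m (double drainage).
U = S(t)/S_ult = 116/282 = 0.4113.
U ≤ 60%: T_v = (π/4)·U² = (π/4)×0.41135² = 0.13289.
t = T_v·H_d²/c_v = 0.13289×3.15²/6.3 = 0.2093 years.

t ≈ 0.209 years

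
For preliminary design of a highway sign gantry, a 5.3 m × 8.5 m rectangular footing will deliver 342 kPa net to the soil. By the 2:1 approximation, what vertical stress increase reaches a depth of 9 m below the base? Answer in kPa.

By the 2:1 method the load spreads at 1 horizontal : 2 vertical, so at depth z the loaded area has grown by z in each plan dimension:
Δσ = qBL/((B+z)(L+z)) = 342×5.3×8.5/((5.3+9)(8.5+9)) = 61.567 kPa

Δσ_z ≈ 61.6 kPa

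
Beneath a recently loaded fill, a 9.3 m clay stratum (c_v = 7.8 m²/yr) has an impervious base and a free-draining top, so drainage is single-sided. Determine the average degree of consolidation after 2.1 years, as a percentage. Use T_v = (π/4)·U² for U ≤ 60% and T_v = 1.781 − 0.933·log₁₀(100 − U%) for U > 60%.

Drainage path length: H_d = H = 9.3 m (single drainage).
T_v = c_v·t/H_d² = 7.8×2.1/9.3² = 0.18939.
T_v = 0.18939 corresponds to the U ≤ 60% branch:
U = √(4T_v/π) = 0.4911

U ≈ 49.1 %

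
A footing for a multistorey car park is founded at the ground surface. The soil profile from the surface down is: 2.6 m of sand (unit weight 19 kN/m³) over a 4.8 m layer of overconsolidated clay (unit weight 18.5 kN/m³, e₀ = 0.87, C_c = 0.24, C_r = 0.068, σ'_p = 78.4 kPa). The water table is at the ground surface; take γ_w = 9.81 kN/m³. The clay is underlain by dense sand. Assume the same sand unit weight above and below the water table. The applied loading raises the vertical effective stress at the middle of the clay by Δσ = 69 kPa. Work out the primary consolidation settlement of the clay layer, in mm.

S_c ≈ 142 mm

Mid-depth of clay below the ground surface: z = 2.6 + 4.8/2 = 5 m.
Total vertical stress at mid-clay: σ_v = 19×2.6 + 18.5×2.4 = 93.8 kPa.
Pore pressure: u = 9.81×(5 − 0) = 49.05 kPa.
Initial effective stress: σ'_0 = σ_v − u = 93.8 − 49.05 = 44.75 kPa.
Final effective stress: σ'_f = 44.75 + 69 = 113.75 kPa.
σ'_f = 113.75 > σ'_p = 78.4 kPa, so the stress path crosses the preconsolidation pressure — recompression up to σ'_p, then virgin compression beyond:
S_c = H/(1+e₀)·[C_r·log₁₀(σ'_p/σ'_0) + C_c·log₁₀(σ'_f/σ'_p)]
    = 4.8/1.87 × [0.068×log₁₀(78.4/44.75) + 0.24×log₁₀(113.75/78.4)]
    = 2.5668 × [0.01656 + 0.038792] = 0.1421 m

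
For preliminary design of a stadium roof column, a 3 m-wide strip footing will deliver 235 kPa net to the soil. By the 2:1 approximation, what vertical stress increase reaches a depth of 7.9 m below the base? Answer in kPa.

By the 2:1 method the load spreads at 1 horizontal : 2 vertical, so at depth z the loaded area has grown by z in each plan dimension:
Δσ = qB/(B+z) = 235×3/(3+7.9) = 64.679 kPa

Δσ_z ≈ 64.7 kPa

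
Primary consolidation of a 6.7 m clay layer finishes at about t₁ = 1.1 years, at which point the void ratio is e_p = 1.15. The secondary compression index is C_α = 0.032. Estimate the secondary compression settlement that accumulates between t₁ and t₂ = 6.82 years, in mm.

Secondary compression: S_s = C_α·H/(1+e_p)·log₁₀(t₂/t₁)
S_s = 0.032×6.7/(1+1.15)×log₁₀(6.82/1.1)
    = 0.09972 × 0.7924 = 0.07902 m

S_s ≈ 79 mm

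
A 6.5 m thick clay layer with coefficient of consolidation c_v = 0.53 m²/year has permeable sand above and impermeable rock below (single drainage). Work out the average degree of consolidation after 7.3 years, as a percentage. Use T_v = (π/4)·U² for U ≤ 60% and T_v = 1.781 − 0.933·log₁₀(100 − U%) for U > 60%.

Drainage path length: H_d = H = 6.5 m (single drainage).
T_v = c_v·t/H_d² = 0.53×7.3/6.5² = 0.091574.
T_v = 0.091574 corresponds to the U ≤ 60% branch:
U = √(4T_v/π) = 0.3415

U ≈ 34.1 %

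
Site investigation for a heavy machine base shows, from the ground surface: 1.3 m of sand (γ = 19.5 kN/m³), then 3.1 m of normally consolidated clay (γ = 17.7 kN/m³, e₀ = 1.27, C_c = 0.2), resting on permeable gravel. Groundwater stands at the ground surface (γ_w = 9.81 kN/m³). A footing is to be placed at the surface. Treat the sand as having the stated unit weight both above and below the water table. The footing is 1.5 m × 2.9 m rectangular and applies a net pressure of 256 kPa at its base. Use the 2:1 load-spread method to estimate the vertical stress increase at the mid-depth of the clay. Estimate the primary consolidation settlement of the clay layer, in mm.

Mid-depth of clay below the ground surface: z = 1.3 + 3.1/2 = 2.85 m.
Total vertical stress at mid-clay: σ_v = 19.5×1.3 + 17.7×1.55 = 52.785 kPa.
Pore pressure: u = 9.81×(2.85 − 0) = 27.959 kPa.
Initial effective stress: σ'_0 = σ_v − u = 52.785 − 27.959 = 24.826 kPa.
Stress increase at mid-clay by the 2:1 spreading method:
Δσ = qBL/((B+z)(L+z)) = 256×1.5×2.9/((1.5+2.85)(2.9+2.85)) = 44.522 kPa
Final effective stress: σ'_f = σ'_0 + Δσ = 24.826 + 44.522 = 69.348 kPa.
Normally consolidated clay, so the full stress increment lies on the virgin compression line:
S_c = C_c·H/(1+e₀)·log₁₀(σ'_f/σ'_0) = 0.2×3.1/(1+1.27)×log₁₀(69.348/24.826)
    = 0.27313 × 0.44613 = 0.1219 m

S_c ≈ 122 mm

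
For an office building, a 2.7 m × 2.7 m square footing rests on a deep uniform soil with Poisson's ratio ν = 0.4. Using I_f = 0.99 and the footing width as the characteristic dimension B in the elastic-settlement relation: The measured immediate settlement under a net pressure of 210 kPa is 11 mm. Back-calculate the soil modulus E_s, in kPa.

S_e = q·B·(1−ν²)/E_s · I_f  ⇒  E_s = q·B·(1−ν²)·I_f / S_e.
E_s = 210 × 2.7 × 0.84 × 0.99 / 0.011 = 42870 kPa

E_s ≈ 42900 kPa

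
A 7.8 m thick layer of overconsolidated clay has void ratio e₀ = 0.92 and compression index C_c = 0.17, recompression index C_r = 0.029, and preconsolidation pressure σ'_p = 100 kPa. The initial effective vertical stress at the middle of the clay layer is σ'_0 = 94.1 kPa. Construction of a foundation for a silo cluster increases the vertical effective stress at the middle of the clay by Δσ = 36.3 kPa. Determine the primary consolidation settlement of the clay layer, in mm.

Final effective stress: σ'_f = 94.1 + 36.3 = 130.4 kPa.
σ'_f = 130.4 > σ'_p = 100 kPa, so the stress path crosses the preconsolidation pressure — recompression up to σ'_p, then virgin compression beyond:
S_c = H/(1+e₀)·[C_r·log₁₀(σ'_p/σ'_0) + C_c·log₁₀(σ'_f/σ'_p)]
    = 7.8/1.92 × [0.029×log₁₀(100/94.1) + 0.17×log₁₀(130.4/100)]
    = 4.0625 × [0.0007659 + 0.019597] = 0.08272 m

S_c ≈ 82.7 mm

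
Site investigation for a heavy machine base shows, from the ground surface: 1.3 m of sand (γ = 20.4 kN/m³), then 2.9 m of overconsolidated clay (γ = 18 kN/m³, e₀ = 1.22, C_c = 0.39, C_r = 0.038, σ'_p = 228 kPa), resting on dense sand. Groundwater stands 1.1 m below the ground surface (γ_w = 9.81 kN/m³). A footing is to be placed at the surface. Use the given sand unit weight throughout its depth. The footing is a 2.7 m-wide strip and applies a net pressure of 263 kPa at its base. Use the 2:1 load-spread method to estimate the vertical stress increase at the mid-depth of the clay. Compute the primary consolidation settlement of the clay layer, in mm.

Mid-depth of clay below the ground surface: z = 1.3 + 2.9/2 = 2.75 m.
Total vertical stress at mid-clay: σ_v = 20.4×1.3 + 18×1.45 = 52.62 kPa.
Pore pressure: u = 9.81×(2.75 − 1.1) = 16.186 kPa.
Initial effective stress: σ'_0 = σ_v − u = 52.62 − 16.186 = 36.434 kPa.
Stress increase at mid-clay by the 2:1 spreading method:
Δσ = qB/(B+z) = 263×2.7/(2.7+2.75) = 130.29 kPa
Final effective stress: σ'_f = 36.434 + 130.29 = 166.72 kPa.
σ'_f = 166.72 ≤ σ'_p = 228 kPa, so the clay remains overconsolidated and only the recompression index applies:
S_c = C_r·H/(1+e₀)·log₁₀(σ'_f/σ'_0) = 0.038×2.9/2.22×log₁₀(166.72/36.434)
    = 0.049639 × 0.66048 = 0.03279 m

S_c ≈ 32.8 mm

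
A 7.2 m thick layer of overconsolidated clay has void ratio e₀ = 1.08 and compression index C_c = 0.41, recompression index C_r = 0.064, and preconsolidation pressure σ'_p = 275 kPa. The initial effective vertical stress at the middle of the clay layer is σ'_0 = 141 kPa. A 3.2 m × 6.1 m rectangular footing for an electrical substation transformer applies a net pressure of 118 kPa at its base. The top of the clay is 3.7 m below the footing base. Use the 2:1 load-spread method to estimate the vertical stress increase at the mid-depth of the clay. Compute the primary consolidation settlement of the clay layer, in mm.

S_c ≈ 10.6 mm

Mid-depth of clay below the footing base: z = 3.7 + 7.2/2 = 7.3 m.
Stress increase at mid-clay by the 2:1 spreading method:
Δσ = qBL/((B+z)(L+z)) = 118×3.2×6.1/((3.2+7.3)(6.1+7.3)) = 16.371 kPa
Final effective stress: σ'_f = 141 + 16.371 = 157.37 kPa.
σ'_f = 157.37 ≤ σ'_p = 275 kPa, so the clay remains overconsolidated and only the recompression index applies:
S_c = C_r·H/(1+e₀)·log₁₀(σ'_f/σ'_0) = 0.064×7.2/2.08×log₁₀(157.37/141)
    = 0.22154 × 0.047703 = 0.01057 m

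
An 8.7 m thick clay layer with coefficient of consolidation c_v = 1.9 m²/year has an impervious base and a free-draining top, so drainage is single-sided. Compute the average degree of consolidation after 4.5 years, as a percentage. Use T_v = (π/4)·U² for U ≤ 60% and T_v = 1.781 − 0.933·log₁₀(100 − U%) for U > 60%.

Drainage path length: H_d = H = 8.7 m (single drainage).
T_v = c_v·t/H_d² = 1.9×4.5/8.7² = 0.11296.
T_v = 0.11296 corresponds to the U ≤ 60% branch:
U = √(4T_v/π) = 0.3792

U ≈ 37.9 %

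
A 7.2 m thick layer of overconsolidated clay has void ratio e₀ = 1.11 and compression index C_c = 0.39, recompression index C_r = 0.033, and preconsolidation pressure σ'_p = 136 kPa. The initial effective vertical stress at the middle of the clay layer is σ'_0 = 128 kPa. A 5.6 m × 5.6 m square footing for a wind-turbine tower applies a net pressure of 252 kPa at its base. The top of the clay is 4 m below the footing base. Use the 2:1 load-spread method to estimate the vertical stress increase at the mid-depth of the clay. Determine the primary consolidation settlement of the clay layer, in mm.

S_c ≈ 143 mm

Mid-depth of clay below the footing base: z = 4 + 7.2/2 = 7.6 m.
Stress increase at mid-clay by the 2:1 spreading method:
Δσ = qBL/((B+z)(L+z)) = 252×5.6×5.6/((5.6+7.6)(5.6+7.6)) = 45.355 kPa
Final effective stress: σ'_f = 128 + 45.355 = 173.35 kPa.
σ'_f = 173.35 > σ'_p = 136 kPa, so the stress path crosses the preconsolidation pressure — recompression up to σ'_p, then virgin compression beyond:
S_c = H/(1+e₀)·[C_r·log₁₀(σ'_p/σ'_0) + C_c·log₁₀(σ'_f/σ'_p)]
    = 7.2/2.11 × [0.033×log₁₀(136/128) + 0.39×log₁₀(173.35/136)]
    = 3.4123 × [0.00086885 + 0.0411] = 0.1432 m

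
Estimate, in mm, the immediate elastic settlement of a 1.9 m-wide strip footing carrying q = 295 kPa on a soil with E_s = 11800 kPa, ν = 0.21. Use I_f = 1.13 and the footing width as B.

Immediate (elastic) settlement: S_e = q·B·(1−ν²)/E_s · I_f.
S_e = 295 × 1.9 × (1 − 0.21²) / 11800 × 1.13
    = 295 × 1.9 × 0.9559 / 11800 × 1.13
    = 0.05131 m = 51.31 mm

S_e ≈ 51.3 mm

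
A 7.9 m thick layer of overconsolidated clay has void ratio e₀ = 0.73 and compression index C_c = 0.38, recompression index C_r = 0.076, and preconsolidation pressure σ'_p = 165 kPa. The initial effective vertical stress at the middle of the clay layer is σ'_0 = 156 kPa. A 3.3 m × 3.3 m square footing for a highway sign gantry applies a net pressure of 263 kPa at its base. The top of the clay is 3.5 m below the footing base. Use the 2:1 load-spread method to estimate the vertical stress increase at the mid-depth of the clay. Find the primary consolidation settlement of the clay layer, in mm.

Mid-depth of clay below the footing base: z = 3.5 + 7.9/2 = 7.45 m.
Stress increase at mid-clay by the 2:1 spreading method:
Δσ = qBL/((B+z)(L+z)) = 263×3.3×3.3/((3.3+7.45)(3.3+7.45)) = 24.784 kPa
Final effective stress: σ'_f = 156 + 24.784 = 180.78 kPa.
σ'_f = 180.78 > σ'_p = 165 kPa, so the stress path crosses the preconsolidation pressure — recompression up to σ'_p, then virgin compression beyond:
S_c = H/(1+e₀)·[C_r·log₁₀(σ'_p/σ'_0) + C_c·log₁₀(σ'_f/σ'_p)]
    = 7.9/1.73 × [0.076×log₁₀(165/156) + 0.38×log₁₀(180.78/165)]
    = 4.5665 × [0.0018513 + 0.015073] = 0.07728 m

S_c ≈ 77.3 mm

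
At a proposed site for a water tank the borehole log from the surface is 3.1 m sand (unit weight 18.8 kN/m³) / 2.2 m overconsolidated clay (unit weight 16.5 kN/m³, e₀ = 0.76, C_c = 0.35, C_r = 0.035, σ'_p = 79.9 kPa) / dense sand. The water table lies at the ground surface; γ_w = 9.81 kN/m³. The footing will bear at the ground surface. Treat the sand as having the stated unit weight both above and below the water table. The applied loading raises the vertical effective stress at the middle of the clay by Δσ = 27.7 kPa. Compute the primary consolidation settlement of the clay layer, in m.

Mid-depth of clay below the ground surface: z = 3.1 + 2.2/2 = 4.2 m.
Total vertical stress at mid-clay: σ_v = 18.8×3.1 + 16.5×1.1 = 76.43 kPa.
Pore pressure: u = 9.81×(4.2 − 0) = 41.202 kPa.
Initial effective stress: σ'_0 = σ_v − u = 76.43 − 41.202 = 35.228 kPa.
Final effective stress: σ'_f = 35.228 + 27.7 = 62.928 kPa.
σ'_f = 62.928 ≤ σ'_p = 79.9 kPa, so the clay remains overconsolidated and only the recompression index applies:
S_c = C_r·H/(1+e₀)·log₁₀(σ'_f/σ'_0) = 0.035×2.2/1.76×log₁₀(62.928/35.228)
    = 0.04375 × 0.25196 = 0.01102 m

S_c ≈ 0.011 m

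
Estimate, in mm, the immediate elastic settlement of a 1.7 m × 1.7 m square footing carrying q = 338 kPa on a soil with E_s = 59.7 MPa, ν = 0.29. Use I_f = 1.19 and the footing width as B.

Immediate (elastic) settlement: S_e = q·B·(1−ν²)/E_s · I_f.
E_s = 59.7 MPa = 59700 kPa.
S_e = 338 × 1.7 × (1 − 0.29²) / 59700 × 1.19
    = 338 × 1.7 × 0.9159 / 59700 × 1.19
    = 0.01049 m = 10.49 mm

S_e ≈ 10.5 mm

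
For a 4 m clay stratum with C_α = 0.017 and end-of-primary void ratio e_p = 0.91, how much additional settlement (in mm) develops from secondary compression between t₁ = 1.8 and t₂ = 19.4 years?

Secondary compression: S_s = C_α·H/(1+e_p)·log₁₀(t₂/t₁)
S_s = 0.017×4/(1+0.91)×log₁₀(19.4/1.8)
    = 0.0356 × 1.033 = 0.03676 m

S_s ≈ 36.8 mm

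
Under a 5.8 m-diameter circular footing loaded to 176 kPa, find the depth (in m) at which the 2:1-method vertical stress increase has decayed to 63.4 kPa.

2:1 spreading — at depth z the loaded area has grown by z in each plan dimension:
qD²/(D+z)² = Δσ_z ⇒ z = D(√(q/Δσ_z) − 1) = 5.8×(√(176/63.4) − 1) = 3.864 m

z ≈ 3.86 m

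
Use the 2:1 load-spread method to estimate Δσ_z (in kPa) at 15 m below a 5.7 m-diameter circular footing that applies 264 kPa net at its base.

Δσ_z ≈ 20 kPa

By the 2:1 method the load spreads at 1 horizontal : 2 vertical, so at depth z the loaded area has grown by z in each plan dimension:
Δσ ≈ qD²/(D+z)² = 264×5.7²/(5.7+15)² = 20.018 kPa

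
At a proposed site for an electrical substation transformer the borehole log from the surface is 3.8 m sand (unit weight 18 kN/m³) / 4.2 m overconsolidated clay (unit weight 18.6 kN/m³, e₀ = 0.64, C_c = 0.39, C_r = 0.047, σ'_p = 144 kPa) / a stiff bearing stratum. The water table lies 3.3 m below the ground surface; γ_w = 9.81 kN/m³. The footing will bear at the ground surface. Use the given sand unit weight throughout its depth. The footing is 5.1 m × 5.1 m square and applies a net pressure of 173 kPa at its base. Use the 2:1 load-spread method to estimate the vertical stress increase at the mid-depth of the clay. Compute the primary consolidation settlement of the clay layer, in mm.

Mid-depth of clay below the ground surface: z = 3.8 + 4.2/2 = 5.9 m.
Total vertical stress at mid-clay: σ_v = 18×3.8 + 18.6×2.1 = 107.46 kPa.
Pore pressure: u = 9.81×(5.9 − 3.3) = 25.506 kPa.
Initial effective stress: σ'_0 = σ_v − u = 107.46 − 25.506 = 81.954 kPa.
Stress increase at mid-clay by the 2:1 spreading method:
Δσ = qBL/((B+z)(L+z)) = 173×5.1×5.1/((5.1+5.9)(5.1+5.9)) = 37.188 kPa
Final effective stress: σ'_f = 81.954 + 37.188 = 119.14 kPa.
σ'_f = 119.14 ≤ σ'_p = 144 kPa, so the clay remains overconsolidated and only the recompression index applies:
S_c = C_r·H/(1+e₀)·log₁₀(σ'_f/σ'_0) = 0.047×4.2/1.64×log₁₀(119.14/81.954)
    = 0.12037 × 0.16249 = 0.01956 m

S_c ≈ 19.6 mm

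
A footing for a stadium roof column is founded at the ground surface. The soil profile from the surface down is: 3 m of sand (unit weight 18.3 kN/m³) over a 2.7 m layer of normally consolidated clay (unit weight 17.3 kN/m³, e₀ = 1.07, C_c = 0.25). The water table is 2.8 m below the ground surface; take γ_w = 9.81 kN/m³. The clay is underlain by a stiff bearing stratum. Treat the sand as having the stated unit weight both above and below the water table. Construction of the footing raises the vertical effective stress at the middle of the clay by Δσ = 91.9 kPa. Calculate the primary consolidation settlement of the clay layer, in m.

Mid-depth of clay below the ground surface: z = 3 + 2.7/2 = 4.35 m.
Total vertical stress at mid-clay: σ_v = 18.3×3 + 17.3×1.35 = 78.255 kPa.
Pore pressure: u = 9.81×(4.35 − 2.8) = 15.206 kPa.
Initial effective stress: σ'_0 = σ_v − u = 78.255 − 15.206 = 63.049 kPa.
Final effective stress: σ'_f = σ'_0 + Δσ = 63.049 + 91.9 = 154.95 kPa.
Normally consolidated clay, so the full stress increment lies on the virgin compression line:
S_c = C_c·H/(1+e₀)·log₁₀(σ'_f/σ'_0) = 0.25×2.7/(1+1.07)×log₁₀(154.95/63.049)
    = 0.32609 × 0.39051 = 0.1273 m

S_c ≈ 0.127 m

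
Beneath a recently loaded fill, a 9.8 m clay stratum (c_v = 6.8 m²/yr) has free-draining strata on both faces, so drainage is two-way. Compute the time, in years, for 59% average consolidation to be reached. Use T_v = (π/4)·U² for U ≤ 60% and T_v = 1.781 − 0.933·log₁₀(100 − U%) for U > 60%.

Drainage path length: H_d = H/2 = 4.9 m (double drainage).
U ≤ 60%: T_v = (π/4)·U² = (π/4)×0.59² = 0.2734.
t = T_v·H_d²/c_v = 0.2734×4.9²/6.8 = 0.9653 years.

t ≈ 0.965 years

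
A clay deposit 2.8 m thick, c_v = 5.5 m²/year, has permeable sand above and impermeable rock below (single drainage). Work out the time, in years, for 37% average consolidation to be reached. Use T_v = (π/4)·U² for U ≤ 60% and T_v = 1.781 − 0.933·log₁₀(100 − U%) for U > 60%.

t ≈ 0.153 years

Drainage path length: H_d = H = 2.8 m (single drainage).
U ≤ 60%: T_v = (π/4)·U² = (π/4)×0.37² = 0.10752.
t = T_v·H_d²/c_v = 0.10752×2.8²/5.5 = 0.1533 years.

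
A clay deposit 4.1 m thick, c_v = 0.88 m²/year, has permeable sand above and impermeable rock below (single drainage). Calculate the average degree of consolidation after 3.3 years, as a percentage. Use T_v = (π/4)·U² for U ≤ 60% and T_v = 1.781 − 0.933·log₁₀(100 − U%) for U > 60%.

Drainage path length: H_d = H = 4.1 m (single drainage).
T_v = c_v·t/H_d² = 0.88×3.3/4.1² = 0.17275.
T_v = 0.17275 corresponds to the U ≤ 60% branch:
U = √(4T_v/π) = 0.469

U ≈ 46.9 %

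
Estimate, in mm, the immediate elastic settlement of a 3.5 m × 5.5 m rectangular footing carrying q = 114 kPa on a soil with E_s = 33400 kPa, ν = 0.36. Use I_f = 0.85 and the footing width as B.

S_e ≈ 8.84 mm

Immediate (elastic) settlement: S_e = q·B·(1−ν²)/E_s · I_f.
S_e = 114 × 3.5 × (1 − 0.36²) / 33400 × 0.85
    = 114 × 3.5 × 0.8704 / 33400 × 0.85
    = 0.008838 m = 8.838 mm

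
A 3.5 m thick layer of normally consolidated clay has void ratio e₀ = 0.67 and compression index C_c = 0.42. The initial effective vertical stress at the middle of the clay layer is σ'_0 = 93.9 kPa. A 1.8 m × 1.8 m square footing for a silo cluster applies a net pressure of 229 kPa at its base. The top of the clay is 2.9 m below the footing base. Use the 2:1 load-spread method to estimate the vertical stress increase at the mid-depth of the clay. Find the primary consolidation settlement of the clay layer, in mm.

Mid-depth of clay below the footing base: z = 2.9 + 3.5/2 = 4.65 m.
Stress increase at mid-clay by the 2:1 spreading method:
Δσ = qBL/((B+z)(L+z)) = 229×1.8×1.8/((1.8+4.65)(1.8+4.65)) = 17.835 kPa
Final effective stress: σ'_f = σ'_0 + Δσ = 93.9 + 17.835 = 111.74 kPa.
Normally consolidated clay, so the full stress increment lies on the virgin compression line:
S_c = C_c·H/(1+e₀)·log₁₀(σ'_f/σ'_0) = 0.42×3.5/(1+0.67)×log₁₀(111.74/93.9)
    = 0.88024 × 0.075543 = 0.0665 m

S_c ≈ 66.5 mm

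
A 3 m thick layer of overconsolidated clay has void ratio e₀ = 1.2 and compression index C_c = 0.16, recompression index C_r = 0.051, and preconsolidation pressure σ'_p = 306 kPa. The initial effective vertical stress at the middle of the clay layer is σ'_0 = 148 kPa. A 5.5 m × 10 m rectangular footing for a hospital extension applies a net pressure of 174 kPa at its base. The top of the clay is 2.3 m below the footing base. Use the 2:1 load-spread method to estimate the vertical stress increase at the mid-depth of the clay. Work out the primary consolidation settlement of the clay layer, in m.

S_c ≈ 0.0123 m

Mid-depth of clay below the footing base: z = 2.3 + 3/2 = 3.8 m.
Stress increase at mid-clay by the 2:1 spreading method:
Δσ = qBL/((B+z)(L+z)) = 174×5.5×10/((5.5+3.8)(10+3.8)) = 74.568 kPa
Final effective stress: σ'_f = 148 + 74.568 = 222.57 kPa.
σ'_f = 222.57 ≤ σ'_p = 306 kPa, so the clay remains overconsolidated and only the recompression index applies:
S_c = C_r·H/(1+e₀)·log₁₀(σ'_f/σ'_0) = 0.051×3/2.2×log₁₀(222.57/148)
    = 0.069544 × 0.1772 = 0.01232 m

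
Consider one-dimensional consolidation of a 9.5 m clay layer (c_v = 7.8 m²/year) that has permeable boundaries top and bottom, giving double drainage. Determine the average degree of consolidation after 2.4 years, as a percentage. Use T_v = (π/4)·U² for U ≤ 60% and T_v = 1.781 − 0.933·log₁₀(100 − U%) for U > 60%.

U ≈ 89.5 %

Drainage path length: H_d = H/2 = 4.75 m (double drainage).
T_v = c_v·t/H_d² = 7.8×2.4/4.75² = 0.8297.
T_v = 0.8297 corresponds to the U > 60% branch:
U = 1 − 10^((1.781 − T_v)/0.933)/100 = 0.8954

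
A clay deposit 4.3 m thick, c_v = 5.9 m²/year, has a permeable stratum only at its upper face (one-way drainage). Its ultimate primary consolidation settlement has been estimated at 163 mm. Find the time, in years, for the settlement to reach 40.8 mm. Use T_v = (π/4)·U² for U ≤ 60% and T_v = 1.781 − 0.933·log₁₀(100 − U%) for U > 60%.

Drainage path length: H_d = H = 4.3 m (single drainage).
U = S(t)/S_ult = 40.8/163 = 0.2503.
U ≤ 60%: T_v = (π/4)·U² = (π/4)×0.25031² = 0.049208.
t = T_v·H_d²/c_v = 0.049208×4.3²/5.9 = 0.1542 years.

t ≈ 0.154 years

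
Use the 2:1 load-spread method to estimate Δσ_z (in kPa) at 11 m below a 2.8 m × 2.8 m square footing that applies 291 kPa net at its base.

Δσ_z ≈ 12 kPa

By the 2:1 method the load spreads at 1 horizontal : 2 vertical, so at depth z the loaded area has grown by z in each plan dimension:
Δσ = qBL/((B+z)(L+z)) = 291×2.8×2.8/((2.8+11)(2.8+11)) = 11.98 kPa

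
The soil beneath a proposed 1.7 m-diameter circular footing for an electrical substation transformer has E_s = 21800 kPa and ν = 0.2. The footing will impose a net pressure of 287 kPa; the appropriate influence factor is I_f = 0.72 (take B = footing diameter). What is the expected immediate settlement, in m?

Immediate (elastic) settlement: S_e = q·B·(1−ν²)/E_s · I_f.
S_e = 287 × 1.7 × (1 − 0.2²) / 21800 × 0.72
    = 287 × 1.7 × 0.96 / 21800 × 0.72
    = 0.01547 m

S_e ≈ 0.0155 m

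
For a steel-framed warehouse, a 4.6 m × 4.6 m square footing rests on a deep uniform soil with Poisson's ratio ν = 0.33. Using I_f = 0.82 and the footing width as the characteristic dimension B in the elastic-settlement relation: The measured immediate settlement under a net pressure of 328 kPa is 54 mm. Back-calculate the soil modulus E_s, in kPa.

S_e = q·B·(1−ν²)/E_s · I_f  ⇒  E_s = q·B·(1−ν²)·I_f / S_e.
E_s = 328 × 4.6 × 0.8911 × 0.82 / 0.054 = 20420 kPa

E_s ≈ 20400 kPa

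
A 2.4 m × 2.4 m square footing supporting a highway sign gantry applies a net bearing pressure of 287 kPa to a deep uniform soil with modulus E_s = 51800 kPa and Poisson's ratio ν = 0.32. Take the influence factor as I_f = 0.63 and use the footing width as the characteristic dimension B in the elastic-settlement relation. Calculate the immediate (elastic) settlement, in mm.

Immediate (elastic) settlement: S_e = q·B·(1−ν²)/E_s · I_f.
S_e = 287 × 2.4 × (1 − 0.32²) / 51800 × 0.63
    = 287 × 2.4 × 0.8976 / 51800 × 0.63
    = 0.007519 m = 7.519 mm

S_e ≈ 7.52 mm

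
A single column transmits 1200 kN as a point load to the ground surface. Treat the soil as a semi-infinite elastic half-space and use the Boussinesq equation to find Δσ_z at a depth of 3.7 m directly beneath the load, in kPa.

Boussinesq vertical stress below a point load on an elastic half-space:
Δσ_z = 3P/(2πz²) · [1 + (r/z)²]^(−5/2)
r/z = 0/3.7 = 0; [1+(r/z)²]^(−5/2) = 1.
Δσ_z = 3×1200/(2π×3.7²) × 1 = 41.852 × 1 = 41.85 kPa

Δσ_z ≈ 41.9 kPa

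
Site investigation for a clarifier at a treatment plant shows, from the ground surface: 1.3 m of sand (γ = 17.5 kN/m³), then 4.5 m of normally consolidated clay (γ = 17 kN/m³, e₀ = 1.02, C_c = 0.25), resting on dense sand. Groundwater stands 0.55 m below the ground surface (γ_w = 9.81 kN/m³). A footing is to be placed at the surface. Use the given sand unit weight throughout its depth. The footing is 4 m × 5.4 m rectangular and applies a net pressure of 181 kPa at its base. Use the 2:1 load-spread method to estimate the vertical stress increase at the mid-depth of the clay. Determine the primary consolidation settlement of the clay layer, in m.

S_c ≈ 0.252 m

Mid-depth of clay below the ground surface: z = 1.3 + 4.5/2 = 3.55 m.
Total vertical stress at mid-clay: σ_v = 17.5×1.3 + 17×2.25 = 61 kPa.
Pore pressure: u = 9.81×(3.55 − 0.55) = 29.43 kPa.
Initial effective stress: σ'_0 = σ_v − u = 61 − 29.43 = 31.57 kPa.
Stress increase at mid-clay by the 2:1 spreading method:
Δσ = qBL/((B+z)(L+z)) = 181×4×5.4/((4+3.55)(5.4+3.55)) = 57.858 kPa
Final effective stress: σ'_f = σ'_0 + Δσ = 31.57 + 57.858 = 89.428 kPa.
Normally consolidated clay, so the full stress increment lies on the virgin compression line:
S_c = C_c·H/(1+e₀)·log₁₀(σ'_f/σ'_0) = 0.25×4.5/(1+1.02)×log₁₀(89.428/31.57)
    = 0.55693 × 0.4522 = 0.2518 m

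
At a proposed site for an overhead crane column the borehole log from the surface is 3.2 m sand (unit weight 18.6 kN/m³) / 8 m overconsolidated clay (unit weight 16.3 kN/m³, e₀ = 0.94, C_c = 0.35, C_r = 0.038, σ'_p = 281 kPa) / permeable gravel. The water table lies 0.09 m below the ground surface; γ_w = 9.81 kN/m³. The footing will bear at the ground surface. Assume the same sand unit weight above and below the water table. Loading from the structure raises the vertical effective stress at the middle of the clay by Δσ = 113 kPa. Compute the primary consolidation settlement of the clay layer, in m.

Mid-depth of clay below the ground surface: z = 3.2 + 8/2 = 7.2 m.
Total vertical stress at mid-clay: σ_v = 18.6×3.2 + 16.3×4 = 124.72 kPa.
Pore pressure: u = 9.81×(7.2 − 0.09) = 69.749 kPa.
Initial effective stress: σ'_0 = σ_v − u = 124.72 − 69.749 = 54.971 kPa.
Final effective stress: σ'_f = 54.971 + 113 = 167.97 kPa.
σ'_f = 167.97 ≤ σ'_p = 281 kPa, so the clay remains overconsolidated and only the recompression index applies:
S_c = C_r·H/(1+e₀)·log₁₀(σ'_f/σ'_0) = 0.038×8/1.94×log₁₀(167.97/54.971)
    = 0.1567 × 0.4851 = 0.07602 m

S_c ≈ 0.076 m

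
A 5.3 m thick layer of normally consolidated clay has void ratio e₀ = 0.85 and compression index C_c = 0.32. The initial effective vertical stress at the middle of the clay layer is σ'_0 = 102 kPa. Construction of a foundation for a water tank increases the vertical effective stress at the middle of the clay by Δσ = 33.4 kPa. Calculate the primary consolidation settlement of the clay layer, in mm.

S_c ≈ 113 mm

Final effective stress: σ'_f = σ'_0 + Δσ = 102 + 33.4 = 135.4 kPa.
Normally consolidated clay, so the full stress increment lies on the virgin compression line:
S_c = C_c·H/(1+e₀)·log₁₀(σ'_f/σ'_0) = 0.32×5.3/(1+0.85)×log₁₀(135.4/102)
    = 0.91676 × 0.12302 = 0.1128 m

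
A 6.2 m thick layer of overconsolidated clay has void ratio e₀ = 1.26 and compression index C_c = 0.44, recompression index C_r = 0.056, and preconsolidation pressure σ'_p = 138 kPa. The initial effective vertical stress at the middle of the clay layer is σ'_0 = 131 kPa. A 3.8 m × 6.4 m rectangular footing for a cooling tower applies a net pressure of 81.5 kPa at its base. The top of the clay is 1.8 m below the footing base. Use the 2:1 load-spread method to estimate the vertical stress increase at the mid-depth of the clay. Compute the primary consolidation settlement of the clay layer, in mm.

S_c ≈ 51.2 mm

Mid-depth of clay below the footing base: z = 1.8 + 6.2/2 = 4.9 m.
Stress increase at mid-clay by the 2:1 spreading method:
Δσ = qBL/((B+z)(L+z)) = 81.5×3.8×6.4/((3.8+4.9)(6.4+4.9)) = 20.162 kPa
Final effective stress: σ'_f = 131 + 20.162 = 151.16 kPa.
σ'_f = 151.16 > σ'_p = 138 kPa, so the stress path crosses the preconsolidation pressure — recompression up to σ'_p, then virgin compression beyond:
S_c = H/(1+e₀)·[C_r·log₁₀(σ'_p/σ'_0) + C_c·log₁₀(σ'_f/σ'_p)]
    = 6.2/2.26 × [0.056×log₁₀(138/131) + 0.44×log₁₀(151.16/138)]
    = 2.7434 × [0.001266 + 0.017405] = 0.05122 m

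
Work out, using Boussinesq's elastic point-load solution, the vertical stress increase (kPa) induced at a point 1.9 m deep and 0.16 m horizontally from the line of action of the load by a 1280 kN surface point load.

Δσ_z ≈ 166 kPa

Boussinesq vertical stress below a point load on an elastic half-space:
Δσ_z = 3P/(2πz²) · [1 + (r/z)²]^(−5/2)
r/z = 0.16/1.9 = 0.084211; [1+(r/z)²]^(−5/2) = 0.98249.
Δσ_z = 3×1280/(2π×1.9²) × 0.98249 = 169.3 × 0.98249 = 166.3 kPa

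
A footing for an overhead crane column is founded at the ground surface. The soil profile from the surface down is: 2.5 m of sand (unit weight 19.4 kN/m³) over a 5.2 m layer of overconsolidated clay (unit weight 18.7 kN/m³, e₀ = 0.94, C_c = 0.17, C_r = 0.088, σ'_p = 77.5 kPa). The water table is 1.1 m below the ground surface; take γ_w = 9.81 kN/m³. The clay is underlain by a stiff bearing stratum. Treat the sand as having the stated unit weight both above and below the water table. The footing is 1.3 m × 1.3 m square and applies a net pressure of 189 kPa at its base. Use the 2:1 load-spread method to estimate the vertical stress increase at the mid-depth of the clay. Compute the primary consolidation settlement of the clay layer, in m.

Mid-depth of clay below the ground surface: z = 2.5 + 5.2/2 = 5.1 m.
Total vertical stress at mid-clay: σ_v = 19.4×2.5 + 18.7×2.6 = 97.12 kPa.
Pore pressure: u = 9.81×(5.1 − 1.1) = 39.24 kPa.
Initial effective stress: σ'_0 = σ_v − u = 97.12 − 39.24 = 57.88 kPa.
Stress increase at mid-clay by the 2:1 spreading method:
Δσ = qBL/((B+z)(L+z)) = 189×1.3×1.3/((1.3+5.1)(1.3+5.1)) = 7.7981 kPa
Final effective stress: σ'_f = 57.88 + 7.7981 = 65.678 kPa.
σ'_f = 65.678 ≤ σ'_p = 77.5 kPa, so the clay remains overconsolidated and only the recompression index applies:
S_c = C_r·H/(1+e₀)·log₁₀(σ'_f/σ'_0) = 0.088×5.2/1.94×log₁₀(65.678/57.88)
    = 0.23588 × 0.054891 = 0.01295 m

S_c ≈ 0.0129 m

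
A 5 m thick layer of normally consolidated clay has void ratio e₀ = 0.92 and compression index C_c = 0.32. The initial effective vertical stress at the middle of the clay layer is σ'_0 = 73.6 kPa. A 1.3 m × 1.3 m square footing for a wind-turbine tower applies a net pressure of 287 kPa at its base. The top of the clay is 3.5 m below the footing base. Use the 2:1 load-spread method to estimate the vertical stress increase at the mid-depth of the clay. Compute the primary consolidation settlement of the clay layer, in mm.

S_c ≈ 42.2 mm

Mid-depth of clay below the footing base: z = 3.5 + 5/2 = 6 m.
Stress increase at mid-clay by the 2:1 spreading method:
Δσ = qBL/((B+z)(L+z)) = 287×1.3×1.3/((1.3+6)(1.3+6)) = 9.1017 kPa
Final effective stress: σ'_f = σ'_0 + Δσ = 73.6 + 9.1017 = 82.702 kPa.
Normally consolidated clay, so the full stress increment lies on the virgin compression line:
S_c = C_c·H/(1+e₀)·log₁₀(σ'_f/σ'_0) = 0.32×5/(1+0.92)×log₁₀(82.702/73.6)
    = 0.83333 × 0.050638 = 0.0422 m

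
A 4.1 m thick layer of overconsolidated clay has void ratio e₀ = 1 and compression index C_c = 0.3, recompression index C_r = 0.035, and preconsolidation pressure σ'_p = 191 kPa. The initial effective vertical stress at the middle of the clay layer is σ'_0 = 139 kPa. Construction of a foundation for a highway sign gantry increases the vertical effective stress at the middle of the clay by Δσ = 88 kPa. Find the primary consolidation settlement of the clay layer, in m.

Final effective stress: σ'_f = 139 + 88 = 227 kPa.
σ'_f = 227 > σ'_p = 191 kPa, so the stress path crosses the preconsolidation pressure — recompression up to σ'_p, then virgin compression beyond:
S_c = H/(1+e₀)·[C_r·log₁₀(σ'_p/σ'_0) + C_c·log₁₀(σ'_f/σ'_p)]
    = 4.1/2 × [0.035×log₁₀(191/139) + 0.3×log₁₀(227/191)]
    = 2.05 × [0.0048306 + 0.022498] = 0.05602 m

S_c ≈ 0.056 m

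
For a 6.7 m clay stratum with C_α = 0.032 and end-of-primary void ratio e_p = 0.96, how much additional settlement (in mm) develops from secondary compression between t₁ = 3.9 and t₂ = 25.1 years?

Secondary compression: S_s = C_α·H/(1+e_p)·log₁₀(t₂/t₁)
S_s = 0.032×6.7/(1+0.96)×log₁₀(25.1/3.9)
    = 0.1094 × 0.8086 = 0.08845 m

S_s ≈ 88.5 mm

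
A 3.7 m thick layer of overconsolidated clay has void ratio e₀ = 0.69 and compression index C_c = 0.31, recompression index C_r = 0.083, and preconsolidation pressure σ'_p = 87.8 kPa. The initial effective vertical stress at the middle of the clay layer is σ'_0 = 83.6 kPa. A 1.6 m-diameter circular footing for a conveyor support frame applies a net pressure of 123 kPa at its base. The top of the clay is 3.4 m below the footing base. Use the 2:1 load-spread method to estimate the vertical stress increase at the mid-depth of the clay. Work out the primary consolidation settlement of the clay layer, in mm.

Mid-depth of clay below the footing base: z = 3.4 + 3.7/2 = 5.25 m.
Stress increase at mid-clay by the 2:1 spreading method:
Δσ ≈ qD²/(D+z)² = 123×1.6²/(1.6+5.25)² = 6.7106 kPa
Final effective stress: σ'_f = 83.6 + 6.7106 = 90.311 kPa.
σ'_f = 90.311 > σ'_p = 87.8 kPa, so the stress path crosses the preconsolidation pressure — recompression up to σ'_p, then virgin compression beyond:
S_c = H/(1+e₀)·[C_r·log₁₀(σ'_p/σ'_0) + C_c·log₁₀(σ'_f/σ'_p)]
    = 3.7/1.69 × [0.083×log₁₀(87.8/83.6) + 0.31×log₁₀(90.311/87.8)]
    = 2.1893 × [0.0017669 + 0.0037963] = 0.01218 m

S_c ≈ 12.2 mm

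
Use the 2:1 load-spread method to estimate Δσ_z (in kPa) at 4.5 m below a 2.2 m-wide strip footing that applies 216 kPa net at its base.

Δσ_z ≈ 70.9 kPa

By the 2:1 method the load spreads at 1 horizontal : 2 vertical, so at depth z the loaded area has grown by z in each plan dimension:
Δσ = qB/(B+z) = 216×2.2/(2.2+4.5) = 70.925 kPa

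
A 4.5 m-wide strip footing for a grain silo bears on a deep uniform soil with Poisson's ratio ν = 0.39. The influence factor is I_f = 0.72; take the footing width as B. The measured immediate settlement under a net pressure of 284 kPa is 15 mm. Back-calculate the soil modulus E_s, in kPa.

E_s ≈ 52000 kPa

S_e = q·B·(1−ν²)/E_s · I_f  ⇒  E_s = q·B·(1−ν²)·I_f / S_e.
E_s = 284 × 4.5 × 0.8479 × 0.72 / 0.015 = 52010 kPa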